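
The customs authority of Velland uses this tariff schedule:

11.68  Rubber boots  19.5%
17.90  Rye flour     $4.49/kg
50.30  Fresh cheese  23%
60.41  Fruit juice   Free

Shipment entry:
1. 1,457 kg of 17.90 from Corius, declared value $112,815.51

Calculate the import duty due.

Line 1 (17.90, Corius, 1,457 kg, $112,815.51):
Base rate for 17.90 is $4.49/kg.
Duty = 1,457 × $4.49 = $6,541.93.

$6,541.93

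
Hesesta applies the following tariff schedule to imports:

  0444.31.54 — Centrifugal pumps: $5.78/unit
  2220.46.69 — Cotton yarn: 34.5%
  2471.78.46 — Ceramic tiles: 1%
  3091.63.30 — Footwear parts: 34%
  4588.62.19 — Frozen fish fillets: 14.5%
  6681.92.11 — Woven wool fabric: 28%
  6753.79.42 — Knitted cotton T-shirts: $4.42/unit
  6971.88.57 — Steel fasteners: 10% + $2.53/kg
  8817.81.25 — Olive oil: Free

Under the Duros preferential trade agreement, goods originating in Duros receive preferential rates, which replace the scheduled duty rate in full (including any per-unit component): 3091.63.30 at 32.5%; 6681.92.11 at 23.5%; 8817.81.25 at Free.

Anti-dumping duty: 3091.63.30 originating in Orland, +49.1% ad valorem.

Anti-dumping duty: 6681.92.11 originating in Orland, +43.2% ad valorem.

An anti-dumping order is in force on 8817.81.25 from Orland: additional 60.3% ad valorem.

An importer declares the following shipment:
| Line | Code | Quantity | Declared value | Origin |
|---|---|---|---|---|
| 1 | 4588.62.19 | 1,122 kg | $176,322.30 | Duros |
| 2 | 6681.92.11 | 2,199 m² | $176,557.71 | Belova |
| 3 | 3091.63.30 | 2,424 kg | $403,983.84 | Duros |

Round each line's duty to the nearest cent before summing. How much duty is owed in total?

$206,297.64

Line 1 (4588.62.19, Duros, 1,122 kg, $176,322.30):
Base rate for 4588.62.19 is 14.5%.
Origin Duros is the FTA partner but 4588.62.19 is not on the preference list; base rate stands.
Duty = $176,322.30 × 14.5% = $25,566.73.
Line 2 (6681.92.11, Belova, 2,199 m², $176,557.71):
Base rate for 6681.92.11 is 28%.
6681.92.11 has an FTA preferential rate, but origin Belova is not Duros; base rate stands.
The additional-duty order on 6681.92.11 targets Orland, not Belova; it does not apply.
Duty = $176,557.71 × 28% = $49,436.16.
Line 3 (3091.63.30, Duros, 2,424 kg, $403,983.84):
Base rate for 3091.63.30 is 34%.
Origin Duros qualifies under the Hesesta–Duros agreement and 3091.63.30 is covered: preferential rate 32.5% applies instead.
The additional-duty order on 3091.63.30 targets Orland, not Duros; it does not apply.
Duty = $403,983.84 × 32.5% = $131,294.75.
Total = $25,566.73 + $49,436.16 + $131,294.75 = $206,297.64.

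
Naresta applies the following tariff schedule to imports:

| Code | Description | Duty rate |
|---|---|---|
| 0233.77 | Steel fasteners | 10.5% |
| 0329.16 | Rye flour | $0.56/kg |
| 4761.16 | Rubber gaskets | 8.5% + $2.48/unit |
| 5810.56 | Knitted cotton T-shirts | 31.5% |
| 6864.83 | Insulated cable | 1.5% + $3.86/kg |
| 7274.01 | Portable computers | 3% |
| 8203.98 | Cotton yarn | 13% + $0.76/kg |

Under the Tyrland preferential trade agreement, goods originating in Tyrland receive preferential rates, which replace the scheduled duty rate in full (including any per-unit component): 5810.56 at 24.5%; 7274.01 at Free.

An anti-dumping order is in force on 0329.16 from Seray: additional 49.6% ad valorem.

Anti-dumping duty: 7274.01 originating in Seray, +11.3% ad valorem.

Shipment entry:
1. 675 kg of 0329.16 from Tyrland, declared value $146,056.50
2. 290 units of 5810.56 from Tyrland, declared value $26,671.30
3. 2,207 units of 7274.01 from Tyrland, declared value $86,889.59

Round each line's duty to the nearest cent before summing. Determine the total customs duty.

$6,912.47

Line 1 (0329.16, Tyrland, 675 kg, $146,056.50):
Base rate for 0329.16 is $0.56/kg.
Origin Tyrland is the FTA partner but 0329.16 is not on the preference list; base rate stands.
The additional-duty order on 0329.16 targets Seray, not Tyrland; it does not apply.
Duty = 675 × $0.56 = $378.00.
Line 2 (5810.56, Tyrland, 290 units, $26,671.30):
Base rate for 5810.56 is 31.5%.
Origin Tyrland qualifies under the Naresta–Tyrland agreement and 5810.56 is covered: preferential rate 24.5% applies instead.
Duty = $26,671.30 × 24.5% = $6,534.47.
Line 3 (7274.01, Tyrland, 2,207 units, $86,889.59):
Base rate for 7274.01 is 3%.
Origin Tyrland qualifies under the Naresta–Tyrland agreement and 7274.01 is covered: preferential rate Free applies instead.
The additional-duty order on 7274.01 targets Seray, not Tyrland; it does not apply.
Duty = $86,889.59 × 0% = $0.00.
Total = $378.00 + $6,534.47 + $0.00 = $6,912.47.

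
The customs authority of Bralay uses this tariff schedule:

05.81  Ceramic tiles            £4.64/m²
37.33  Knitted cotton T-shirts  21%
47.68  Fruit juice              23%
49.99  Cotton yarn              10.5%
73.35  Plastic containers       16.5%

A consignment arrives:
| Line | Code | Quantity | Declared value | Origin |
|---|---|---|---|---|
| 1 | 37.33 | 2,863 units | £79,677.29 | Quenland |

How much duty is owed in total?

£16,732.23

Line 1 (37.33, Quenland, 2,863 units, £79,677.29):
Base rate for 37.33 is 21%.
Duty = £79,677.29 × 21% = £16,732.23.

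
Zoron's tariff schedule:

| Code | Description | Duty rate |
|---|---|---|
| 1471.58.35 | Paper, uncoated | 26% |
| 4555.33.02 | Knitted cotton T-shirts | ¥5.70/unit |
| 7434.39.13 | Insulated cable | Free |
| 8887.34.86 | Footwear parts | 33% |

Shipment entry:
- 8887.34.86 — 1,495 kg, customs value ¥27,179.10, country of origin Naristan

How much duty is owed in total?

Line 1 (8887.34.86, Naristan, 1,495 kg, ¥27,179.10):
Base rate for 8887.34.86 is 33%.
Duty = ¥27,179.10 × 33% = ¥8,969.10.

¥8,969.10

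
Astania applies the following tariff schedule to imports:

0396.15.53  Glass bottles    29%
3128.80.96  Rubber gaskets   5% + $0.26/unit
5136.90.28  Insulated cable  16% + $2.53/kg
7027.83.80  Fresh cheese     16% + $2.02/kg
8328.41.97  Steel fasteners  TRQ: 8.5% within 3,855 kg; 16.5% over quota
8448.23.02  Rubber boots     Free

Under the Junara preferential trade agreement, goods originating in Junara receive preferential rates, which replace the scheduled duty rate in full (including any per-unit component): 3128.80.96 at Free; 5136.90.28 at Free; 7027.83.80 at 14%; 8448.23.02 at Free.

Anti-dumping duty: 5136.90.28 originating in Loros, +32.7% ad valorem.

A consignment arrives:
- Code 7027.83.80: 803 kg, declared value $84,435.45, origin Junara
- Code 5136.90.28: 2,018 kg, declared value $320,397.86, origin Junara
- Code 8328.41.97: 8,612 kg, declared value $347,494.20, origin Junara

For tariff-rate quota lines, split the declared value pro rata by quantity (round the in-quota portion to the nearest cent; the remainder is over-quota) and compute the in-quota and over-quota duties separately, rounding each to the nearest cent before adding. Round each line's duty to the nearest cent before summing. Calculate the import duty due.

$56,713.57

Line 1 (7027.83.80, Junara, 803 kg, $84,435.45):
Base rate for 7027.83.80 is 16% + $2.02/kg.
Origin Junara qualifies under the Astania–Junara agreement and 7027.83.80 is covered: preferential rate 14% applies instead.
Duty = $84,435.45 × 14% = $11,820.96.
Line 2 (5136.90.28, Junara, 2,018 kg, $320,397.86):
Base rate for 5136.90.28 is 16% + $2.53/kg.
Origin Junara qualifies under the Astania–Junara agreement and 5136.90.28 is covered: preferential rate Free applies instead.
The additional-duty order on 5136.90.28 targets Loros, not Junara; it does not apply.
Duty = $320,397.86 × 0% = $0.00.
Line 3 (8328.41.97, Junara, 8,612 kg, $347,494.20):
Code 8328.41.97 is under a tariff-rate quota (threshold 3,855 kg). In-quota: 3,855 kg at 8.5%; over-quota: 4,757 kg at 16.5%.
Pro-rata value split: in-quota = $347,494.20 × 3,855/8,612 = $155,549.25; over-quota = $347,494.20 − $155,549.25 = $191,944.95.
In-quota duty = $155,549.25 × 8.5% = $13,221.69. Over-quota duty = $191,944.95 × 16.5% = $31,670.92.
Line duty = $13,221.69 + $31,670.92 = $44,892.61.
Total = $11,820.96 + $0.00 + $44,892.61 = $56,713.57.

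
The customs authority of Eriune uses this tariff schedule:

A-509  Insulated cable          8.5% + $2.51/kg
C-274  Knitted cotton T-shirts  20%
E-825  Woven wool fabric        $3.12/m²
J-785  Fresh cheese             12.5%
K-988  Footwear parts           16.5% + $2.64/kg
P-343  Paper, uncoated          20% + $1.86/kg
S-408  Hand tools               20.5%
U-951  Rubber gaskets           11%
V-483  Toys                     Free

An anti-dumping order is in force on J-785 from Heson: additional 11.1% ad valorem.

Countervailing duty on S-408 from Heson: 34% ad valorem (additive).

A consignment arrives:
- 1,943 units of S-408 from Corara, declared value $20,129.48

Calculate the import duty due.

$4,126.54

Line 1 (S-408, Corara, 1,943 units, $20,129.48):
Base rate for S-408 is 20.5%.
The additional-duty order on S-408 targets Heson, not Corara; it does not apply.
Duty = $20,129.48 × 20.5% = $4,126.54.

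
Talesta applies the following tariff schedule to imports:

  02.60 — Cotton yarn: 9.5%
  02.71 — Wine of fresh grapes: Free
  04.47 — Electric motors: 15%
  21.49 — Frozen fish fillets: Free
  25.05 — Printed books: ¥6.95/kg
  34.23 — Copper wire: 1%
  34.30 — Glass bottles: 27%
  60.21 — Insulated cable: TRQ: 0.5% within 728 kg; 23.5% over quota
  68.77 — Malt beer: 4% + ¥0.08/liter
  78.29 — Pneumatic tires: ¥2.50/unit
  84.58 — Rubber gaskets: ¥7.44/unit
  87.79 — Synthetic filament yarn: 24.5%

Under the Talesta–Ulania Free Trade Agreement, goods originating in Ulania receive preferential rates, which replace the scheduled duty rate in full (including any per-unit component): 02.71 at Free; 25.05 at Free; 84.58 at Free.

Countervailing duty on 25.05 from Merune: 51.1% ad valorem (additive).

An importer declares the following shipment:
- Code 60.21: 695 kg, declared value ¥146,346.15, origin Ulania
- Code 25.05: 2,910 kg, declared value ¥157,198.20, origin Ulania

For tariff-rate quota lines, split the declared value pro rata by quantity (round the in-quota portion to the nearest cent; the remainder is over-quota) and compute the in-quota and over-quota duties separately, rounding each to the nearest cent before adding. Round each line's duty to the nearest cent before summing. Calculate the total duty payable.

¥731.73

Line 1 (60.21, Ulania, 695 kg, ¥146,346.15):
Code 60.21 is under a tariff-rate quota (threshold 728 kg). Quantity 695 kg is within the quota, so the in-quota rate 0.5% applies to the full value.
Duty = ¥146,346.15 × 0.5% = ¥731.73.
Line 2 (25.05, Ulania, 2,910 kg, ¥157,198.20):
Base rate for 25.05 is ¥6.95/kg.
Origin Ulania qualifies under the Talesta–Ulania agreement and 25.05 is covered: preferential rate Free applies instead.
The additional-duty order on 25.05 targets Merune, not Ulania; it does not apply.
Duty = ¥157,198.20 × 0% = ¥0.00.
Total = ¥731.73 + ¥0.00 = ¥731.73.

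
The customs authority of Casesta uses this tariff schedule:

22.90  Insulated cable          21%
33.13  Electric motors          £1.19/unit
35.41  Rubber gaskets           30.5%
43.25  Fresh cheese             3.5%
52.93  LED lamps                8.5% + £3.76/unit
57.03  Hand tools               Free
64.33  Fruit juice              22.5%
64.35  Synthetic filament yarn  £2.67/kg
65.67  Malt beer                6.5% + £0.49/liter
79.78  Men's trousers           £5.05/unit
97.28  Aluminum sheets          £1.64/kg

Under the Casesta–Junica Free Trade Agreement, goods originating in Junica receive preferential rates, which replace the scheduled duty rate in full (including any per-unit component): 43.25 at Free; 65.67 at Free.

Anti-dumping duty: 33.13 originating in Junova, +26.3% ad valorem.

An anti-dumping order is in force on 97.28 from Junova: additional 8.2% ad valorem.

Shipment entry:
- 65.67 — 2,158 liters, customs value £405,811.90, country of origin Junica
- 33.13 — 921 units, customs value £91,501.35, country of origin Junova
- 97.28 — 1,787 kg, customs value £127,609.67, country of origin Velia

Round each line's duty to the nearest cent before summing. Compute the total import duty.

Line 1 (65.67, Junica, 2,158 liters, £405,811.90):
Base rate for 65.67 is 6.5% + £0.49/liter.
Origin Junica qualifies under the Casesta–Junica agreement and 65.67 is covered: preferential rate Free applies instead.
Duty = £405,811.90 × 0% = £0.00.
Line 2 (33.13, Junova, 921 units, £91,501.35):
Base rate for 33.13 is £1.19/unit.
Additional duty on 33.13 from Junova: +26.3% ad valorem. Applied ad valorem rate = 26.3%.
Duty = £91,501.35 × 26.3% + 921 × £1.19 = £25,160.85.
Line 3 (97.28, Velia, 1,787 kg, £127,609.67):
Base rate for 97.28 is £1.64/kg.
The additional-duty order on 97.28 targets Junova, not Velia; it does not apply.
Duty = 1,787 × £1.64 = £2,930.68.
Total = £0.00 + £25,160.85 + £2,930.68 = £28,091.53.

£28,091.53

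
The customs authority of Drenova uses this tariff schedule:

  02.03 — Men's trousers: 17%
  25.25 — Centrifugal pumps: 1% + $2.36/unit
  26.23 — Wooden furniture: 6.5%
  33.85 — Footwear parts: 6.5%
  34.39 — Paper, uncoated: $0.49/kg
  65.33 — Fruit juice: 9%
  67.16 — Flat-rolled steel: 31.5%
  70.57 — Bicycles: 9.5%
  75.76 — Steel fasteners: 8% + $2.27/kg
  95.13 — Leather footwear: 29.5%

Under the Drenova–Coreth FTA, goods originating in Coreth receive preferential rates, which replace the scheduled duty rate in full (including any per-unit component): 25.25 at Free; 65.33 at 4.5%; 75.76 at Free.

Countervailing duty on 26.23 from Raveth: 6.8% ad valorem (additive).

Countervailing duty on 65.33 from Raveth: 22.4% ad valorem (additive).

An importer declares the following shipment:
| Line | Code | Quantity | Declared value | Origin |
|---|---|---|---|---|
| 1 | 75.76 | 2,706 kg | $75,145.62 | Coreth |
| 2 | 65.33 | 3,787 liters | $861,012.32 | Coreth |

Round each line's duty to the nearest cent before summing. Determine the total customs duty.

Line 1 (75.76, Coreth, 2,706 kg, $75,145.62):
Base rate for 75.76 is 8% + $2.27/kg.
Origin Coreth qualifies under the Drenova–Coreth agreement and 75.76 is covered: preferential rate Free applies instead.
Duty = $75,145.62 × 0% = $0.00.
Line 2 (65.33, Coreth, 3,787 liters, $861,012.32):
Base rate for 65.33 is 9%.
Origin Coreth qualifies under the Drenova–Coreth agreement and 65.33 is covered: preferential rate 4.5% applies instead.
The additional-duty order on 65.33 targets Raveth, not Coreth; it does not apply.
Duty = $861,012.32 × 4.5% = $38,745.55.
Total = $0.00 + $38,745.55 = $38,745.55.

$38,745.55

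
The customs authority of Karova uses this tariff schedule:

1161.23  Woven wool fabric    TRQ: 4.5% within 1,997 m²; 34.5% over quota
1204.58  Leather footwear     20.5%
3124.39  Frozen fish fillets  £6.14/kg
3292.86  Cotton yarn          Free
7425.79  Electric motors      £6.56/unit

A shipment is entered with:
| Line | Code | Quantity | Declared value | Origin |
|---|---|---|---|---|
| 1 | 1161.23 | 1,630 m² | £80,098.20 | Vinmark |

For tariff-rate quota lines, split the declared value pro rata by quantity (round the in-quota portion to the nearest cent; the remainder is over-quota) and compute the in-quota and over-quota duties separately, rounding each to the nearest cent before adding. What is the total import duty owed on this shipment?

£3,604.42

Line 1 (1161.23, Vinmark, 1,630 m², £80,098.20):
Code 1161.23 is under a tariff-rate quota (threshold 1,997 m²). Quantity 1,630 m² is within the quota, so the in-quota rate 4.5% applies to the full value.
Duty = £80,098.20 × 4.5% = £3,604.42.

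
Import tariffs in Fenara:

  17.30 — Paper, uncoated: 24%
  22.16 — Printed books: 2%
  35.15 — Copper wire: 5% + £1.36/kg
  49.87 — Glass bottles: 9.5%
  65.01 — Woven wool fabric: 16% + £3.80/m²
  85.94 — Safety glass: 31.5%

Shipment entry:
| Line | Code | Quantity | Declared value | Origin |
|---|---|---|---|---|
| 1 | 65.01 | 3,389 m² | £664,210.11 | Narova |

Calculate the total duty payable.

£119,151.82

Line 1 (65.01, Narova, 3,389 m², £664,210.11):
Base rate for 65.01 is 16% + £3.80/m².
Duty = £664,210.11 × 16% + 3,389 × £3.80 = £119,151.82.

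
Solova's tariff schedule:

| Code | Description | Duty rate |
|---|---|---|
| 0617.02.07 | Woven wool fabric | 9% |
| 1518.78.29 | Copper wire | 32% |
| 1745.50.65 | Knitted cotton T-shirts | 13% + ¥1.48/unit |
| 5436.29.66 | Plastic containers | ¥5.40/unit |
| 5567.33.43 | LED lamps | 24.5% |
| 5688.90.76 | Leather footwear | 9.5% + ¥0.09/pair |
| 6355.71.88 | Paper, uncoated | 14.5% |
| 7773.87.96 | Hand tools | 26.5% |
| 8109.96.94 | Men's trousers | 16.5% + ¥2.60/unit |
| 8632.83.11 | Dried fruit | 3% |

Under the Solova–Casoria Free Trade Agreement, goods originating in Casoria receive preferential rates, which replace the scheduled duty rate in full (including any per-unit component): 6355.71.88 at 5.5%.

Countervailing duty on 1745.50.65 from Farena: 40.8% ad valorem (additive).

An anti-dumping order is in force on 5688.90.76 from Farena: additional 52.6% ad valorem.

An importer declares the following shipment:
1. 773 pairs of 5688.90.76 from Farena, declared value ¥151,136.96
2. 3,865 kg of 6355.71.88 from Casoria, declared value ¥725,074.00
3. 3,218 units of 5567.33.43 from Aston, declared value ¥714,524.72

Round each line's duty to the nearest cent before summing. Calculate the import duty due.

¥308,863.25

Line 1 (5688.90.76, Farena, 773 pairs, ¥151,136.96):
Base rate for 5688.90.76 is 9.5% + ¥0.09/pair.
Additional duty on 5688.90.76 from Farena: +52.6%. Applied ad valorem rate: 9.5% + 52.6% = 62.1%.
Duty = ¥151,136.96 × 62.1% + 773 × ¥0.09 = ¥93,925.62.
Line 2 (6355.71.88, Casoria, 3,865 kg, ¥725,074.00):
Base rate for 6355.71.88 is 14.5%.
Origin Casoria qualifies under the Solova–Casoria agreement and 6355.71.88 is covered: preferential rate 5.5% applies instead.
Duty = ¥725,074.00 × 5.5% = ¥39,879.07.
Line 3 (5567.33.43, Aston, 3,218 units, ¥714,524.72):
Base rate for 5567.33.43 is 24.5%.
Duty = ¥714,524.72 × 24.5% = ¥175,058.56.
Total = ¥93,925.62 + ¥39,879.07 + ¥175,058.56 = ¥308,863.25.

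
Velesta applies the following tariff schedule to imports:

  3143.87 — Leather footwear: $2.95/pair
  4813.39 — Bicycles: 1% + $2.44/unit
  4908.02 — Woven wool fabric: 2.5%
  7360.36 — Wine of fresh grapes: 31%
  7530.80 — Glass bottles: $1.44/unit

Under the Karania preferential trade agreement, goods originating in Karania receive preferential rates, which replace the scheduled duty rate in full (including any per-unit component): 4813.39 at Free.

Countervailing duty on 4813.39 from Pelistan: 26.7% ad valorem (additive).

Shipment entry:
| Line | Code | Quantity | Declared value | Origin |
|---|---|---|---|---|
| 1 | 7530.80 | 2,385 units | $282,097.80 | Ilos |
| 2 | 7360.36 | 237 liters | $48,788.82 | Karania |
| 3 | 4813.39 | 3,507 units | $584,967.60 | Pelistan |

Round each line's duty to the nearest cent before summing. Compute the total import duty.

Line 1 (7530.80, Ilos, 2,385 units, $282,097.80):
Base rate for 7530.80 is $1.44/unit.
Duty = 2,385 × $1.44 = $3,434.40.
Line 2 (7360.36, Karania, 237 liters, $48,788.82):
Base rate for 7360.36 is 31%.
Origin Karania is the FTA partner but 7360.36 is not on the preference list; base rate stands.
Duty = $48,788.82 × 31% = $15,124.53.
Line 3 (4813.39, Pelistan, 3,507 units, $584,967.60):
Base rate for 4813.39 is 1% + $2.44/unit.
4813.39 has an FTA preferential rate, but origin Pelistan is not Karania; base rate stands.
Additional duty on 4813.39 from Pelistan: +26.7%. Applied ad valorem rate: 1% + 26.7% = 27.7%.
Duty = $584,967.60 × 27.7% + 3,507 × $2.44 = $170,593.11.
Total = $3,434.40 + $15,124.53 + $170,593.11 = $189,152.04.

$189,152.04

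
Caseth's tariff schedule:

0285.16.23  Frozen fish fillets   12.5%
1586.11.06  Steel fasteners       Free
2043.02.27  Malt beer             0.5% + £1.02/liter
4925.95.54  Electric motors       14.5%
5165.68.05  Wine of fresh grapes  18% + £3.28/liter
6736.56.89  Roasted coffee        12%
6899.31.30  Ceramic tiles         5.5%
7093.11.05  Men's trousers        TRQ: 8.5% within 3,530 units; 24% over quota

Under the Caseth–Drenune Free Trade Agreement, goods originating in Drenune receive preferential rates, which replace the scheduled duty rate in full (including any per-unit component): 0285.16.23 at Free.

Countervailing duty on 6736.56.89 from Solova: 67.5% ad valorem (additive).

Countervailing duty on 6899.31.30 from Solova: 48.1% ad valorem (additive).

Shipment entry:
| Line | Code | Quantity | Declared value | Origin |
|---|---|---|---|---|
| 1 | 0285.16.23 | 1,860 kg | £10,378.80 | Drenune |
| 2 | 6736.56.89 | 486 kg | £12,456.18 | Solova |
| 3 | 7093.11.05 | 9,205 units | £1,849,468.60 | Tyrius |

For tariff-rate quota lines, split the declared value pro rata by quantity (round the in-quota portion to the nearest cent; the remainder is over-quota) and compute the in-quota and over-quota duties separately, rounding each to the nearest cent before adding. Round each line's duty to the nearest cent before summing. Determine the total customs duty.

£343,841.75

Line 1 (0285.16.23, Drenune, 1,860 kg, £10,378.80):
Base rate for 0285.16.23 is 12.5%.
Origin Drenune qualifies under the Caseth–Drenune agreement and 0285.16.23 is covered: preferential rate Free applies instead.
Duty = £10,378.80 × 0% = £0.00.
Line 2 (6736.56.89, Solova, 486 kg, £12,456.18):
Base rate for 6736.56.89 is 12%.
Additional duty on 6736.56.89 from Solova: +67.5%. Applied ad valorem rate: 12% + 67.5% = 79.5%.
Duty = £12,456.18 × 79.5% = £9,902.66.
Line 3 (7093.11.05, Tyrius, 9,205 units, £1,849,468.60):
Code 7093.11.05 is under a tariff-rate quota (threshold 3,530 units). In-quota: 3,530 units at 8.5%; over-quota: 5,675 units at 24%.
Pro-rata value split: in-quota = £1,849,468.60 × 3,530/9,205 = £709,247.60; over-quota = £1,849,468.60 − £709,247.60 = £1,140,221.00.
In-quota duty = £709,247.60 × 8.5% = £60,286.05. Over-quota duty = £1,140,221.00 × 24% = £273,653.04.
Line duty = £60,286.05 + £273,653.04 = £333,939.09.
Total = £0.00 + £9,902.66 + £333,939.09 = £343,841.75.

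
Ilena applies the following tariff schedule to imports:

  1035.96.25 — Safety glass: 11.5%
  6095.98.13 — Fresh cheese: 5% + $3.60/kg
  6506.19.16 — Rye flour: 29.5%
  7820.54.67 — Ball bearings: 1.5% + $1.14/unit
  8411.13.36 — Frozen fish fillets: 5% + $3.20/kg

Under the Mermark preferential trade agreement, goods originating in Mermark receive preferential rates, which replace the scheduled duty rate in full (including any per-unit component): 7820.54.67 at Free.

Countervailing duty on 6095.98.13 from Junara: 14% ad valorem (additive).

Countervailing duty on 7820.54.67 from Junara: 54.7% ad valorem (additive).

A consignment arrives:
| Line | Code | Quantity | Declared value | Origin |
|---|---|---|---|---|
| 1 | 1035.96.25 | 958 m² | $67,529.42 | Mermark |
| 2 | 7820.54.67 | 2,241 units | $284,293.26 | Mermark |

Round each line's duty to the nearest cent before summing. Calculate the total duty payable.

$7,765.88

Line 1 (1035.96.25, Mermark, 958 m², $67,529.42):
Base rate for 1035.96.25 is 11.5%.
Origin Mermark is the FTA partner but 1035.96.25 is not on the preference list; base rate stands.
Duty = $67,529.42 × 11.5% = $7,765.88.
Line 2 (7820.54.67, Mermark, 2,241 units, $284,293.26):
Base rate for 7820.54.67 is 1.5% + $1.14/unit.
Origin Mermark qualifies under the Ilena–Mermark agreement and 7820.54.67 is covered: preferential rate Free applies instead.
The additional-duty order on 7820.54.67 targets Junara, not Mermark; it does not apply.
Duty = $284,293.26 × 0% = $0.00.
Total = $7,765.88 + $0.00 = $7,765.88.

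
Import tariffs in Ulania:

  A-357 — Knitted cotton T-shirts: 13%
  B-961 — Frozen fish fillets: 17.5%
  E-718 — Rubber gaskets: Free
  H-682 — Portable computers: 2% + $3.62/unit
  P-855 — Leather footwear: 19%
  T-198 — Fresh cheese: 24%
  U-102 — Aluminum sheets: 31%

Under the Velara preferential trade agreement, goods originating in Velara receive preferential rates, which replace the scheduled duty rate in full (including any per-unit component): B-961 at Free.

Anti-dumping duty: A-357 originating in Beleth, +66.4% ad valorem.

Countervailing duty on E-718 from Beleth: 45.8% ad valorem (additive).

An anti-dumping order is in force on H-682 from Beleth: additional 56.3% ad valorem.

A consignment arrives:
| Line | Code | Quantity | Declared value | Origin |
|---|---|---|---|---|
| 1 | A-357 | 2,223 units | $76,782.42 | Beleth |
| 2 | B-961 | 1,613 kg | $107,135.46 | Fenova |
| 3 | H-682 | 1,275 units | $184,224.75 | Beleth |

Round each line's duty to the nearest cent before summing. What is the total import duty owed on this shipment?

Line 1 (A-357, Beleth, 2,223 units, $76,782.42):
Base rate for A-357 is 13%.
Additional duty on A-357 from Beleth: +66.4%. Applied ad valorem rate: 13% + 66.4% = 79.4%.
Duty = $76,782.42 × 79.4% = $60,965.24.
Line 2 (B-961, Fenova, 1,613 kg, $107,135.46):
Base rate for B-961 is 17.5%.
B-961 has an FTA preferential rate, but origin Fenova is not Velara; base rate stands.
Duty = $107,135.46 × 17.5% = $18,748.71.
Line 3 (H-682, Beleth, 1,275 units, $184,224.75):
Base rate for H-682 is 2% + $3.62/unit.
Additional duty on H-682 from Beleth: +56.3%. Applied ad valorem rate: 2% + 56.3% = 58.3%.
Duty = $184,224.75 × 58.3% + 1,275 × $3.62 = $112,018.53.
Total = $60,965.24 + $18,748.71 + $112,018.53 = $191,732.48.

$191,732.48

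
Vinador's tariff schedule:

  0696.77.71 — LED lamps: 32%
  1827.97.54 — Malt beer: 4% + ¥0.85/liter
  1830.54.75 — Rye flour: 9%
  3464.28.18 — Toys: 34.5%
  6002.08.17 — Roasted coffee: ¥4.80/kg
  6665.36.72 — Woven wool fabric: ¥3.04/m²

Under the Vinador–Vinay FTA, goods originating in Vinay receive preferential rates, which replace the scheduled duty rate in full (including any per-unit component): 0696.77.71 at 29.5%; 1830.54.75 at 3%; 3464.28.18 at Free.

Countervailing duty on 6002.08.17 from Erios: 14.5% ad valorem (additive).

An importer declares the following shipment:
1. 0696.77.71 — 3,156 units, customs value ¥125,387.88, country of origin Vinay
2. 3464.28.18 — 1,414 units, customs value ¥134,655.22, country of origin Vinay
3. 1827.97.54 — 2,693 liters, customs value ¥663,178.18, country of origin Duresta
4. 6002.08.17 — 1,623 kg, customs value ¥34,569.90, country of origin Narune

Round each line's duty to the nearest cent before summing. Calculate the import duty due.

Line 1 (0696.77.71, Vinay, 3,156 units, ¥125,387.88):
Base rate for 0696.77.71 is 32%.
Origin Vinay qualifies under the Vinador–Vinay agreement and 0696.77.71 is covered: preferential rate 29.5% applies instead.
Duty = ¥125,387.88 × 29.5% = ¥36,989.42.
Line 2 (3464.28.18, Vinay, 1,414 units, ¥134,655.22):
Base rate for 3464.28.18 is 34.5%.
Origin Vinay qualifies under the Vinador–Vinay agreement and 3464.28.18 is covered: preferential rate Free applies instead.
Duty = ¥134,655.22 × 0% = ¥0.00.
Line 3 (1827.97.54, Duresta, 2,693 liters, ¥663,178.18):
Base rate for 1827.97.54 is 4% + ¥0.85/liter.
Duty = ¥663,178.18 × 4% + 2,693 × ¥0.85 = ¥28,816.18.
Line 4 (6002.08.17, Narune, 1,623 kg, ¥34,569.90):
Base rate for 6002.08.17 is ¥4.80/kg.
The additional-duty order on 6002.08.17 targets Erios, not Narune; it does not apply.
Duty = 1,623 × ¥4.80 = ¥7,790.40.
Total = ¥36,989.42 + ¥0.00 + ¥28,816.18 + ¥7,790.40 = ¥73,596.00.

¥73,596.00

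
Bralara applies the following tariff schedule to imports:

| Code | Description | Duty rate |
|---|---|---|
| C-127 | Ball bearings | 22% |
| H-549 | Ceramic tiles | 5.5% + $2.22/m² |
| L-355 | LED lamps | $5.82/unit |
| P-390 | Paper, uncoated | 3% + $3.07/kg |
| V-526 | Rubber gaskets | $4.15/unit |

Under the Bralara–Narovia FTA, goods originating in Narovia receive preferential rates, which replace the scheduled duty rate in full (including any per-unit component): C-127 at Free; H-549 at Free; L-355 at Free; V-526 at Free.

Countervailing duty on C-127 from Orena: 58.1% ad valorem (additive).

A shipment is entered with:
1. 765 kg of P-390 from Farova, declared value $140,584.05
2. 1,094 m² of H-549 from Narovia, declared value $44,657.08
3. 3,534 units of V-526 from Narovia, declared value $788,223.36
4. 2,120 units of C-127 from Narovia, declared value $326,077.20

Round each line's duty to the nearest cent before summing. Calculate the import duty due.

$6,566.07

Line 1 (P-390, Farova, 765 kg, $140,584.05):
Base rate for P-390 is 3% + $3.07/kg.
Duty = $140,584.05 × 3% + 765 × $3.07 = $6,566.07.
Line 2 (H-549, Narovia, 1,094 m², $44,657.08):
Base rate for H-549 is 5.5% + $2.22/m².
Origin Narovia qualifies under the Bralara–Narovia agreement and H-549 is covered: preferential rate Free applies instead.
Duty = $44,657.08 × 0% = $0.00.
Line 3 (V-526, Narovia, 3,534 units, $788,223.36):
Base rate for V-526 is $4.15/unit.
Origin Narovia qualifies under the Bralara–Narovia agreement and V-526 is covered: preferential rate Free applies instead.
Duty = $788,223.36 × 0% = $0.00.
Line 4 (C-127, Narovia, 2,120 units, $326,077.20):
Base rate for C-127 is 22%.
Origin Narovia qualifies under the Bralara–Narovia agreement and C-127 is covered: preferential rate Free applies instead.
The additional-duty order on C-127 targets Orena, not Narovia; it does not apply.
Duty = $326,077.20 × 0% = $0.00.
Total = $6,566.07 + $0.00 + $0.00 + $0.00 = $6,566.07.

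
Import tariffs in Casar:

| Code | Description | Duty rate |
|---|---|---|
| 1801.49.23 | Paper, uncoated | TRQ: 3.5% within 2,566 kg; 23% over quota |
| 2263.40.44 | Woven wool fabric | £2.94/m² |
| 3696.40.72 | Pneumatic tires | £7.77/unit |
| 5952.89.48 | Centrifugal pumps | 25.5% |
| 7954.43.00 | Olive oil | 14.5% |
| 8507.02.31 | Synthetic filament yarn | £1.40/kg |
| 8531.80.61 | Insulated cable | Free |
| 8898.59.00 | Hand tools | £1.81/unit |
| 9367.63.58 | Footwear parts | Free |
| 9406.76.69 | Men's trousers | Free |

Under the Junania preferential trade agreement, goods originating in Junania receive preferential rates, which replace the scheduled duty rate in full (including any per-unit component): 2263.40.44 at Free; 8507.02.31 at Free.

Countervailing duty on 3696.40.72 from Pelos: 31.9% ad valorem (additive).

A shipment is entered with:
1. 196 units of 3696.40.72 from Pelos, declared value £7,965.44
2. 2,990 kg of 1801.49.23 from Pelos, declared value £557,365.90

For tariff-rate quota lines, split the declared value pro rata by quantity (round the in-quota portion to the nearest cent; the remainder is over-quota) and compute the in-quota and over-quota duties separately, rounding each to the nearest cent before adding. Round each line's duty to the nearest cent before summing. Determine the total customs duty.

£38,984.08

Line 1 (3696.40.72, Pelos, 196 units, £7,965.44):
Base rate for 3696.40.72 is £7.77/unit.
Additional duty on 3696.40.72 from Pelos: +31.9% ad valorem. Applied ad valorem rate = 31.9%.
Duty = £7,965.44 × 31.9% + 196 × £7.77 = £4,063.90.
Line 2 (1801.49.23, Pelos, 2,990 kg, £557,365.90):
Code 1801.49.23 is under a tariff-rate quota (threshold 2,566 kg). In-quota: 2,566 kg at 3.5%; over-quota: 424 kg at 23%.
Pro-rata value split: in-quota = £557,365.90 × 2,566/2,990 = £478,328.06; over-quota = £557,365.90 − £478,328.06 = £79,037.84.
In-quota duty = £478,328.06 × 3.5% = £16,741.48. Over-quota duty = £79,037.84 × 23% = £18,178.70.
Line duty = £16,741.48 + £18,178.70 = £34,920.18.
Total = £4,063.90 + £34,920.18 = £38,984.08.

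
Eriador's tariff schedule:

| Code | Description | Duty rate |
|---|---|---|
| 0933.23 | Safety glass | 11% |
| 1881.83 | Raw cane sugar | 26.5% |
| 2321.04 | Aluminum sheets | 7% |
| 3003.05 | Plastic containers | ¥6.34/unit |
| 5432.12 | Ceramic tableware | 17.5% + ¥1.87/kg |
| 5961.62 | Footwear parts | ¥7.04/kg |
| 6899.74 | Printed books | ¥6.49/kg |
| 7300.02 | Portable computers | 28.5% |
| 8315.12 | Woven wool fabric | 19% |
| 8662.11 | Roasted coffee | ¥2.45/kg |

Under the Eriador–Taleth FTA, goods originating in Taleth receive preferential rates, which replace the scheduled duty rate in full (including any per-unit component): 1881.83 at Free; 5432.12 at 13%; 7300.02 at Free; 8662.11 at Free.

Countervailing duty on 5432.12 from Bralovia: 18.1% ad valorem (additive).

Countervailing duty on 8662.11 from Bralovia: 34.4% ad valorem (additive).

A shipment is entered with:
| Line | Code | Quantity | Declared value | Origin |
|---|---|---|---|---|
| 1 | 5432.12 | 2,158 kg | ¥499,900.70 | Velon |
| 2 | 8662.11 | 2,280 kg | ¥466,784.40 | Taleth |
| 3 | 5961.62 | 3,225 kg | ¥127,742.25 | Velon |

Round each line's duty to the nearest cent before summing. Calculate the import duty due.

¥114,222.08

Line 1 (5432.12, Velon, 2,158 kg, ¥499,900.70):
Base rate for 5432.12 is 17.5% + ¥1.87/kg.
5432.12 has an FTA preferential rate, but origin Velon is not Taleth; base rate stands.
The additional-duty order on 5432.12 targets Bralovia, not Velon; it does not apply.
Duty = ¥499,900.70 × 17.5% + 2,158 × ¥1.87 = ¥91,518.08.
Line 2 (8662.11, Taleth, 2,280 kg, ¥466,784.40):
Base rate for 8662.11 is ¥2.45/kg.
Origin Taleth qualifies under the Eriador–Taleth agreement and 8662.11 is covered: preferential rate Free applies instead.
The additional-duty order on 8662.11 targets Bralovia, not Taleth; it does not apply.
Duty = ¥466,784.40 × 0% = ¥0.00.
Line 3 (5961.62, Velon, 3,225 kg, ¥127,742.25):
Base rate for 5961.62 is ¥7.04/kg.
Duty = 3,225 × ¥7.04 = ¥22,704.00.
Total = ¥91,518.08 + ¥0.00 + ¥22,704.00 = ¥114,222.08.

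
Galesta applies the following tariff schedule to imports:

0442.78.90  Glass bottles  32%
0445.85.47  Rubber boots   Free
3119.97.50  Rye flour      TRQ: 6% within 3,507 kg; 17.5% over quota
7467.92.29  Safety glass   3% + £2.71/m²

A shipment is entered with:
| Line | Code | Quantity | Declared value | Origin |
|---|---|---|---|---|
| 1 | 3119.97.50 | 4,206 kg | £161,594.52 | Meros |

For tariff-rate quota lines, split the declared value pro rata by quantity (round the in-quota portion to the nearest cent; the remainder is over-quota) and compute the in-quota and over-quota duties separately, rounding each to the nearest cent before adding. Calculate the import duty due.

£12,784.07

Line 1 (3119.97.50, Meros, 4,206 kg, £161,594.52):
Code 3119.97.50 is under a tariff-rate quota (threshold 3,507 kg). In-quota: 3,507 kg at 6%; over-quota: 699 kg at 17.5%.
Pro-rata value split: in-quota = £161,594.52 × 3,507/4,206 = £134,738.94; over-quota = £161,594.52 − £134,738.94 = £26,855.58.
In-quota duty = £134,738.94 × 6% = £8,084.34. Over-quota duty = £26,855.58 × 17.5% = £4,699.73.
Line duty = £8,084.34 + £4,699.73 = £12,784.07.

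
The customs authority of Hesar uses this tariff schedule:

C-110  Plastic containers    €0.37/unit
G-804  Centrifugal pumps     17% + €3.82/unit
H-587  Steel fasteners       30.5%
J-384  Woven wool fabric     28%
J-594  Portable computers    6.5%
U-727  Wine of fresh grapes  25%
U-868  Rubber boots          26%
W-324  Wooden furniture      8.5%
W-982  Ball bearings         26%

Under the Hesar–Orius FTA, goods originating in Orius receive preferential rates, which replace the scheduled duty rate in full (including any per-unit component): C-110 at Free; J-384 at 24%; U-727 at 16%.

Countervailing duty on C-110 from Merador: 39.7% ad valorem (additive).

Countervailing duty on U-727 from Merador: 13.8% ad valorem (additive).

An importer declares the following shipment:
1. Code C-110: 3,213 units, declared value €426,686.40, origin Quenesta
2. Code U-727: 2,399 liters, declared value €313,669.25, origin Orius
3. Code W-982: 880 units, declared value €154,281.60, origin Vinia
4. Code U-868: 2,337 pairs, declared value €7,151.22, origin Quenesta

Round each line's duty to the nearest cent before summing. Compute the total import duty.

Line 1 (C-110, Quenesta, 3,213 units, €426,686.40):
Base rate for C-110 is €0.37/unit.
C-110 has an FTA preferential rate, but origin Quenesta is not Orius; base rate stands.
The additional-duty order on C-110 targets Merador, not Quenesta; it does not apply.
Duty = 3,213 × €0.37 = €1,188.81.
Line 2 (U-727, Orius, 2,399 liters, €313,669.25):
Base rate for U-727 is 25%.
Origin Orius qualifies under the Hesar–Orius agreement and U-727 is covered: preferential rate 16% applies instead.
The additional-duty order on U-727 targets Merador, not Orius; it does not apply.
Duty = €313,669.25 × 16% = €50,187.08.
Line 3 (W-982, Vinia, 880 units, €154,281.60):
Base rate for W-982 is 26%.
Duty = €154,281.60 × 26% = €40,113.22.
Line 4 (U-868, Quenesta, 2,337 pairs, €7,151.22):
Base rate for U-868 is 26%.
Duty = €7,151.22 × 26% = €1,859.32.
Total = €1,188.81 + €50,187.08 + €40,113.22 + €1,859.32 = €93,348.43.

€93,348.43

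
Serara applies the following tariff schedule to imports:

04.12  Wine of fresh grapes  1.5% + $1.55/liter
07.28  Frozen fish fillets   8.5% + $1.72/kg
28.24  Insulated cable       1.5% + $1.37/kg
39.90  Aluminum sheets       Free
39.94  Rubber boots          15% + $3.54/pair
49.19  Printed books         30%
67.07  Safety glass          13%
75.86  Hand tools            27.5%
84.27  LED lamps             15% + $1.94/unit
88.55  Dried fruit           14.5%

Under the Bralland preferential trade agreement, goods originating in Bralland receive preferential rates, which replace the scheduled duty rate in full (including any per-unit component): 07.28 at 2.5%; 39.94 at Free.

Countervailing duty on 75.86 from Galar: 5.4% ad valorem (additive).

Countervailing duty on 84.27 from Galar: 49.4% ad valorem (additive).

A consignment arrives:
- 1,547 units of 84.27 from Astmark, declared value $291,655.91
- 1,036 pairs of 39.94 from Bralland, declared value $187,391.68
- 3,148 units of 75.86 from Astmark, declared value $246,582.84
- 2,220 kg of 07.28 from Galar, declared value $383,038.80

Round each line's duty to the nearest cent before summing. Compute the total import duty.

Line 1 (84.27, Astmark, 1,547 units, $291,655.91):
Base rate for 84.27 is 15% + $1.94/unit.
The additional-duty order on 84.27 targets Galar, not Astmark; it does not apply.
Duty = $291,655.91 × 15% + 1,547 × $1.94 = $46,749.57.
Line 2 (39.94, Bralland, 1,036 pairs, $187,391.68):
Base rate for 39.94 is 15% + $3.54/pair.
Origin Bralland qualifies under the Serara–Bralland agreement and 39.94 is covered: preferential rate Free applies instead.
Duty = $187,391.68 × 0% = $0.00.
Line 3 (75.86, Astmark, 3,148 units, $246,582.84):
Base rate for 75.86 is 27.5%.
The additional-duty order on 75.86 targets Galar, not Astmark; it does not apply.
Duty = $246,582.84 × 27.5% = $67,810.28.
Line 4 (07.28, Galar, 2,220 kg, $383,038.80):
Base rate for 07.28 is 8.5% + $1.72/kg.
07.28 has an FTA preferential rate, but origin Galar is not Bralland; base rate stands.
Duty = $383,038.80 × 8.5% + 2,220 × $1.72 = $36,376.70.
Total = $46,749.57 + $0.00 + $67,810.28 + $36,376.70 = $150,936.55.

$150,936.55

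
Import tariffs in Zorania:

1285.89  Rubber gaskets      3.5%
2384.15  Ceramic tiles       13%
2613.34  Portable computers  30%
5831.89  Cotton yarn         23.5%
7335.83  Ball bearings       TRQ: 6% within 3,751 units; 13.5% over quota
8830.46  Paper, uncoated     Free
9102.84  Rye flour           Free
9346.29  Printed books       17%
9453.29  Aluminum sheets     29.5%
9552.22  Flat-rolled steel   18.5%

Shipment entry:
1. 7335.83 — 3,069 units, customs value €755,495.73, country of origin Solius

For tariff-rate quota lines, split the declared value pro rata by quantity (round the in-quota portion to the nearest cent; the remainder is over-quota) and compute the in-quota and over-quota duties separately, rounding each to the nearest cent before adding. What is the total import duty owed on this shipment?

Line 1 (7335.83, Solius, 3,069 units, €755,495.73):
Code 7335.83 is under a tariff-rate quota (threshold 3,751 units). Quantity 3,069 units is within the quota, so the in-quota rate 6% applies to the full value.
Duty = €755,495.73 × 6% = €45,329.74.

€45,329.74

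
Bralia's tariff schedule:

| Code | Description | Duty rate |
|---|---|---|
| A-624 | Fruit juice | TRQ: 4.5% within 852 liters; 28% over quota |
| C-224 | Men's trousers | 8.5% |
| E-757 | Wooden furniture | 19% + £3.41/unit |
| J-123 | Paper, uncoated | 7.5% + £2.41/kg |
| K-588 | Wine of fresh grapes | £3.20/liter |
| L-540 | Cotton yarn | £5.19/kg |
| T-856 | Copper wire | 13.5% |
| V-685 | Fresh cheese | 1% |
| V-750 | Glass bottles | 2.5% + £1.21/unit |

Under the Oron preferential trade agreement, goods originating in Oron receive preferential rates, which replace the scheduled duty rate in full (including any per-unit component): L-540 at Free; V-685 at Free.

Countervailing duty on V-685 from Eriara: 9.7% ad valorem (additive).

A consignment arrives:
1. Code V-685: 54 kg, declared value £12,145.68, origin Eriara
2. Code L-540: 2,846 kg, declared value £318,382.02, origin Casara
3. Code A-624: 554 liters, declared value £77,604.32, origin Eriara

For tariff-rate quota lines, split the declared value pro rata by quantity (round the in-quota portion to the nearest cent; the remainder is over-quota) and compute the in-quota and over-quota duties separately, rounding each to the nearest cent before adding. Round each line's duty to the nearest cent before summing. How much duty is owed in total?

Line 1 (V-685, Eriara, 54 kg, £12,145.68):
Base rate for V-685 is 1%.
V-685 has an FTA preferential rate, but origin Eriara is not Oron; base rate stands.
Additional duty on V-685 from Eriara: +9.7%. Applied ad valorem rate: 1% + 9.7% = 10.7%.
Duty = £12,145.68 × 10.7% = £1,299.59.
Line 2 (L-540, Casara, 2,846 kg, £318,382.02):
Base rate for L-540 is £5.19/kg.
L-540 has an FTA preferential rate, but origin Casara is not Oron; base rate stands.
Duty = 2,846 × £5.19 = £14,770.74.
Line 3 (A-624, Eriara, 554 liters, £77,604.32):
Code A-624 is under a tariff-rate quota (threshold 852 liters). Quantity 554 liters is within the quota, so the in-quota rate 4.5% applies to the full value.
Duty = £77,604.32 × 4.5% = £3,492.19.
Total = £1,299.59 + £14,770.74 + £3,492.19 = £19,562.52.

£19,562.52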